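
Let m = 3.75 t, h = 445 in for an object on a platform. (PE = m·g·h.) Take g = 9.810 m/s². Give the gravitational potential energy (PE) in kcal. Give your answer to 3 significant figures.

99.4 kcal

PE is given directly by: PE = mgh.
m = 3.75 t = 3750 kg; h = 445 in = 11.30 m; g = 9.810 m/s².
PE = 4.158×10^5 J
4.158×10^5 J × (1 kcal / 4184 J) = 99.38 kcal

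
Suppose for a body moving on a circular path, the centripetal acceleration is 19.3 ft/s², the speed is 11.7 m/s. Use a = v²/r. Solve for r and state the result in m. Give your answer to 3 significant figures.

Rearranging: r = v²/a.
a = 19.3 ft/s² = 5.883 m/s²; v = 11.7 m/s.
r = 23.27 m

23.3 m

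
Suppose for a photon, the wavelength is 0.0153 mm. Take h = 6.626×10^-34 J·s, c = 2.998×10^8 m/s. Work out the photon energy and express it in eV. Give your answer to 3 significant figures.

0.0810 eV

Directly: E = hc/λ.
λ = 0.0153 mm = 1.530×10^-5 m; h = 6.626×10^-34 J·s; c = 2.998×10^8 m/s.
E = 1.298×10^-20 J  (the unit combination reduces to kg·m²/s² = J)
1.298×10^-20 J × (1 eV / 1.602×10^-19 J) = 0.08104 eV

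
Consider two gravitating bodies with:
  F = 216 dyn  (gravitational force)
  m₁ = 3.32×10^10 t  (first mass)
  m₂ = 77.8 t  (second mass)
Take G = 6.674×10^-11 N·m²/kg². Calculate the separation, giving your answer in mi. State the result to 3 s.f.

Solving F = G·m₁·m₂/r² for r: r = √(G·m₁m₂/F).
F = 216 dyn = 0.002160 N; m₁ = 3.32×10^10 t = 3.320×10^13 kg; m₂ = 77.8 t = 77800 kg; G = 6.674×10^-11 N·m²/kg².
r = 2.825×10^5 m
2.825×10^5 m × (1 mi / 1609 m) = 175.5 mi

176 mi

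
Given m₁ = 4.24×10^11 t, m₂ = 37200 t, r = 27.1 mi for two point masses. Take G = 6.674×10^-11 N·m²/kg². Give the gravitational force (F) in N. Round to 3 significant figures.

From Newton's law of gravitation: F = Gm₁m₂/r².
m₁ = 4.24×10^11 t = 4.240×10^14 kg; m₂ = 37200 t = 3.720×10^7 kg; r = 27.1 mi = 43613 m; G = 6.674×10^-11 N·m²/kg².
F = 553.4 N

553 N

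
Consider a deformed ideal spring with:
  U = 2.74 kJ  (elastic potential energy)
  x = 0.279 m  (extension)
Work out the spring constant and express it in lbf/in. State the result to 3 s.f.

402 lbf/in

Rearranging: k = 2U/x².
U = 2.74 kJ = 2740 J; x = 0.279 m.
k = 70400 N/m
70400 N/m × (1 lbf/in / 175.1 N/m) = 402.0 lbf/in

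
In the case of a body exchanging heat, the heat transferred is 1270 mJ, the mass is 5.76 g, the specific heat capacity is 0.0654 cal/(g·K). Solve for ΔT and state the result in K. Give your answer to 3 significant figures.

Rearranging: ΔT = Q/(m·c).
Q = 1270 mJ = 1.270 J; m = 5.76 g = 0.005760 kg; c = 0.0654 cal/(g·K) = 273.6 J/(kg·K).
ΔT = 0.8058 K

0.806 K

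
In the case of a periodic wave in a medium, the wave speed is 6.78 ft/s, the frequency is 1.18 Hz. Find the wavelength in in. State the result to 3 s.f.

Rearranging: λ = v/f.
v = 6.78 ft/s = 2.067 m/s; f = 1.18 Hz.
λ = 1.751 m
1.751 m × (1 in / 0.02540 m) = 68.95 in

68.9 in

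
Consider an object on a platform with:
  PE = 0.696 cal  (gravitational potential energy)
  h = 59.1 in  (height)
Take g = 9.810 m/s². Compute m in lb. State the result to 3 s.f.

Rearranging: m = PE/(g·h).
PE = 0.696 cal = 2.912 J; h = 59.1 in = 1.501 m; g = 9.810 m/s².
m = 0.1977 kg
0.1977 kg × (1 lb / 0.4536 kg) = 0.4360 lb

0.436 lb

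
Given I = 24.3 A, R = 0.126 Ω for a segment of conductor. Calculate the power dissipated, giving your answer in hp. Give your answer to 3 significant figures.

P is given directly by: P = I²R.
I = 24.3 A; R = 0.126 Ω.
P = 74.40 W  (the unit combination reduces to kg·m²/s³ = W)
74.40 W × (1 hp / 745.7 W) = 0.09977 hp

0.0998 hp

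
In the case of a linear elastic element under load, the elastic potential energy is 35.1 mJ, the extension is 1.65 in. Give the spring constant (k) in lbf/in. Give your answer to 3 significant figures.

0.228 lbf/in

Rearranging U = ½k·x² for k: k = 2U/x².
U = 35.1 mJ = 0.03510 J; x = 1.65 in = 0.04191 m.
k = 39.97 N/m
39.97 N/m × (1 lbf/in / 175.1 N/m) = 0.2282 lbf/in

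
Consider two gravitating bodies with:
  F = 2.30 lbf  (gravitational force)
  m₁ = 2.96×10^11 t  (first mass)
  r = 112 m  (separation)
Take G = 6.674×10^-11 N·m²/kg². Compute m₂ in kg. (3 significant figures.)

From Newton's law of gravitation: m₂ = F·r²/(G·m₁).
F = 2.30 lbf = 10.23 N; m₁ = 2.96×10^11 t = 2.960×10^14 kg; r = 112 m; G = 6.674×10^-11 N·m²/kg².
m₂ = 6.496 kg

6.50 kg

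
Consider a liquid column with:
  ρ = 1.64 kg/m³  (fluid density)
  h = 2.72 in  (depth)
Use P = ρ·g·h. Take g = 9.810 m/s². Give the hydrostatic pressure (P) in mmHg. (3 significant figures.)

Directly: P = ρgh.
ρ = 1.64 kg/m³; h = 2.72 in = 0.06909 m; g = 9.810 m/s².
P = 1.112 Pa
1.112 Pa × (1 mmHg / 133.3 Pa) = 0.008337 mmHg

0.00834 mmHg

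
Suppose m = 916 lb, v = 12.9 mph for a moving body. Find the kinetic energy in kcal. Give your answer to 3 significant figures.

KE is given directly by: KE = ½mv².
m = 916 lb = 415.5 kg; v = 12.9 mph = 5.767 m/s.
KE = 6909 J
6909 J × (1 kcal / 4184 J) = 1.651 kcal

1.65 kcal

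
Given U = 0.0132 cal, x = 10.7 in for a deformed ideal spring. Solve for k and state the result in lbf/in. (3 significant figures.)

Rearranging: k = 2U/x².
U = 0.0132 cal = 0.05523 J; x = 10.7 in = 0.2718 m.
k = 1.495 N/m
1.495 N/m × (1 lbf/in / 175.1 N/m) = 0.008539 lbf/in

0.00854 lbf/in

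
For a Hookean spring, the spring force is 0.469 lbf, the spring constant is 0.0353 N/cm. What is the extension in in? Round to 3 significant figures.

23.3 in

Rearranging: x = F/k.
F = 0.469 lbf = 2.086 N; k = 0.0353 N/cm = 3.530 N/m.
x = 0.5910 m
0.5910 m × (1 in / 0.02540 m) = 23.27 in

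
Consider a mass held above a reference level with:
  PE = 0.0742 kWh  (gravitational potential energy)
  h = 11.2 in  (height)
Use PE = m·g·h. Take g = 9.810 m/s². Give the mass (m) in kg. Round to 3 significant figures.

Solving PE = m·g·h for m: m = PE/(g·h).
PE = 0.0742 kWh = 2.671×10^5 J; h = 11.2 in = 0.2845 m; g = 9.810 m/s².
m = 95716 kg

95700 kg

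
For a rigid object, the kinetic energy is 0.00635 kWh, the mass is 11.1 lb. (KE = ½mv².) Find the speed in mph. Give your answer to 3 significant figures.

213 mph

Rearranging: v = √(2·KE/m).
KE = 0.00635 kWh = 22860 J; m = 11.1 lb = 5.035 kg.
v = 95.29 m/s
95.29 m/s × (1 mph / 0.4470 m/s) = 213.2 mph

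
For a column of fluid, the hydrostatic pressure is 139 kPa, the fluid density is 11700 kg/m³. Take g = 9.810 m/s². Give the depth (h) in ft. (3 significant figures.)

Rearranging: h = P/(ρ·g).
P = 139 kPa = 1.390×10^5 Pa; ρ = 11700 kg/m³; g = 9.810 m/s².
h = 1.211 m
1.211 m × (1 ft / 0.3048 m) = 3.973 ft

3.97 ft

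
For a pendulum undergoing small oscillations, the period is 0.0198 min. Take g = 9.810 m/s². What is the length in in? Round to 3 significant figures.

Rearranging T = 2π√(L/g) for L: L = g·(T/2π)².
T = 0.0198 min = 1.188 s; g = 9.810 m/s².
L = 0.3507 m
0.3507 m × (1 in / 0.02540 m) = 13.81 in

13.8 in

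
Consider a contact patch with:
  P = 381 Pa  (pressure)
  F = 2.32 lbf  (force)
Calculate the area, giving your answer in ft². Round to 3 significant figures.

Rearranging: A = F/P.
P = 381 Pa; F = 2.32 lbf = 10.32 N.
A = 0.02709 m²
0.02709 m² × (1 ft² / 0.09290 m²) = 0.2916 ft²

0.292 ft²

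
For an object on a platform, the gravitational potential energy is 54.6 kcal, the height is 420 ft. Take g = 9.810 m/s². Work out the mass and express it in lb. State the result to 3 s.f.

Rearranging: m = PE/(g·h).
PE = 54.6 kcal = 2.284×10^5 J; h = 420 ft = 128.0 m; g = 9.810 m/s².
m = 181.9 kg
181.9 kg × (1 lb / 0.4536 kg) = 401.0 lb

401 lb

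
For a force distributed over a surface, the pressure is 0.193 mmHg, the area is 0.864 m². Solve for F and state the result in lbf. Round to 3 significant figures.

5.00 lbf

Rearranging: F = P·A.
P = 0.193 mmHg = 25.73 Pa; A = 0.864 m².
F = 22.23 N  (the unit combination reduces to kg·m/s² = N)
22.23 N × (1 lbf / 4.448 N) = 4.998 lbf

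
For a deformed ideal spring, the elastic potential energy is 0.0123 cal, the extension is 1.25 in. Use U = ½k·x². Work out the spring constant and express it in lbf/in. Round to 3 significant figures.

0.583 lbf/in

Solving U = ½k·x² for k: k = 2U/x².
U = 0.0123 cal = 0.05146 J; x = 1.25 in = 0.03175 m.
k = 102.1 N/m
102.1 N/m × (1 lbf/in / 175.1 N/m) = 0.5830 lbf/in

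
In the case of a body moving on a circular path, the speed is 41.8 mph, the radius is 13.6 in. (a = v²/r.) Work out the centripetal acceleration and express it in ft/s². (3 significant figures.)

a is given directly by: a = v²/r.
v = 41.8 mph = 18.69 m/s; r = 13.6 in = 0.3454 m.
a = 1011 m/s²
1011 m/s² × (1 ft/s² / 0.3048 m/s²) = 3316 ft/s²

3320 ft/s²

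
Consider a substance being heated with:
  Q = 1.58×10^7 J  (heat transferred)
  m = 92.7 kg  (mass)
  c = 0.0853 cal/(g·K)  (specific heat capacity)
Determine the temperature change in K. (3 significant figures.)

Solving Q = m·c·ΔT for ΔT: ΔT = Q/(m·c).
Q = 1.58×10^7 J; m = 92.7 kg; c = 0.0853 cal/(g·K) = 356.9 J/(kg·K).
ΔT = 477.6 K

478 K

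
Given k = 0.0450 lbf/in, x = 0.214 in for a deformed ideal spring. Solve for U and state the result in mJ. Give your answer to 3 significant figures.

U is given directly by: U = ½kx².
k = 0.0450 lbf/in = 7.881 N/m; x = 0.214 in = 0.005436 m.
U = 1.164×10^-4 J  (the unit combination reduces to kg·m²/s² = J)
1.164×10^-4 J × (1 mJ / 0.001000 J) = 0.1164 mJ

0.116 mJ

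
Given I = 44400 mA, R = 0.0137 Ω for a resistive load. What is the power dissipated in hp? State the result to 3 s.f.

0.0362 hp

P is given directly by: P = I²R.
I = 44400 mA = 44.40 A; R = 0.0137 Ω.
P = 27.01 W  (the unit combination reduces to kg·m²/s³ = W)
27.01 W × (1 hp / 745.7 W) = 0.03622 hp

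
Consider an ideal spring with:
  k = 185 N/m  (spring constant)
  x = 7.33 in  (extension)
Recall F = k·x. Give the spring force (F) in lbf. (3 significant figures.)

7.74 lbf

From Hooke's law: F = kx.
k = 185 N/m; x = 7.33 in = 0.1862 m.
F = 34.44 N
34.44 N × (1 lbf / 4.448 N) = 7.743 lbf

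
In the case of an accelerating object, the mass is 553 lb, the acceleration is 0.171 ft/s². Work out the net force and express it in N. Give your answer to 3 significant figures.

13.1 N

F is given directly by: F = m·a.
m = 553 lb = 250.8 kg; a = 0.171 ft/s² = 0.05212 m/s².
F = 13.07 N  (the unit combination reduces to kg·m/s² = N)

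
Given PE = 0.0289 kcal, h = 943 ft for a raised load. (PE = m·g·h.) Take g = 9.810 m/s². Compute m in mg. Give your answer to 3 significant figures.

Solving PE = m·g·h for m: m = PE/(g·h).
PE = 0.0289 kcal = 120.9 J; h = 943 ft = 287.4 m; g = 9.810 m/s².
m = 0.04288 kg
0.04288 kg × (1 mg / 1.000×10^-6 kg) = 42884 mg

42900 mg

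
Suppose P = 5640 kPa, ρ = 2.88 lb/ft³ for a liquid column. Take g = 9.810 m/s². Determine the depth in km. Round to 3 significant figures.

Solving P = ρ·g·h for h: h = P/(ρ·g).
P = 5640 kPa = 5.640×10^6 Pa; ρ = 2.88 lb/ft³ = 46.13 kg/m³; g = 9.810 m/s².
h = 12462 m
12462 m × (1 km / 1000 m) = 12.46 km

12.5 km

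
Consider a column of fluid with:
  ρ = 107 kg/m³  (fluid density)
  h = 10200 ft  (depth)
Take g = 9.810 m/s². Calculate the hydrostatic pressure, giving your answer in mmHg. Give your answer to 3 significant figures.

Directly: P = ρgh.
ρ = 107 kg/m³; h = 10200 ft = 3109 m; g = 9.810 m/s².
P = 3.263×10^6 Pa
3.263×10^6 Pa × (1 mmHg / 133.3 Pa) = 24477 mmHg

24500 mmHg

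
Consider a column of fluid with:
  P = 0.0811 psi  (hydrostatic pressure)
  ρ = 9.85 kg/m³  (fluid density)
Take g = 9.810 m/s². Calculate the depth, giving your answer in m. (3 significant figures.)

5.79 m

Rearranging: h = P/(ρ·g).
P = 0.0811 psi = 559.2 Pa; ρ = 9.85 kg/m³; g = 9.810 m/s².
h = 5.787 m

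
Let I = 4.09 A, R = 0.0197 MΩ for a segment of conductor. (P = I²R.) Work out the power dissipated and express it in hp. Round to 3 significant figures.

Directly: P = I²R.
I = 4.09 A; R = 0.0197 MΩ = 19700 Ω.
P = 3.295×10^5 W
3.295×10^5 W × (1 hp / 745.7 W) = 441.9 hp

442 hp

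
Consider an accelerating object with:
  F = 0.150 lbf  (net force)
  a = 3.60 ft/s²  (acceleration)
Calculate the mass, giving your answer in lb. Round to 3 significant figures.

1.34 lb

From Newton's second law: m = F/a.
F = 0.150 lbf = 0.6672 N; a = 3.60 ft/s² = 1.097 m/s².
m = 0.6081 kg
0.6081 kg × (1 lb / 0.4536 kg) = 1.341 lb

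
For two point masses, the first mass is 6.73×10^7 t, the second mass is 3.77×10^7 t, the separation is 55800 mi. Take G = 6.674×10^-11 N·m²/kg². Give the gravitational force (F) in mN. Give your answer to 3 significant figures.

0.0210 mN

From Newton's law of gravitation: F = Gm₁m₂/r².
m₁ = 6.73×10^7 t = 6.730×10^10 kg; m₂ = 3.77×10^7 t = 3.770×10^10 kg; r = 55800 mi = 8.980×10^7 m; G = 6.674×10^-11 N·m²/kg².
F = 2.100×10^-5 N
2.100×10^-5 N × (1 mN / 0.001000 N) = 0.02100 mN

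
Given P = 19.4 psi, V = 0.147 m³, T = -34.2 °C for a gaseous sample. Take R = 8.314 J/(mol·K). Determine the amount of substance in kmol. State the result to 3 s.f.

Rearranging: n = PV/(RT).
P = 19.4 psi = 1.338×10^5 Pa; V = 0.147 m³; T = -34.2 °C = 238.9 K; R = 8.314 J/(mol·K).
n = 9.897 mol
9.897 mol × (1 kmol / 1000 mol) = 0.009897 kmol

0.00990 kmol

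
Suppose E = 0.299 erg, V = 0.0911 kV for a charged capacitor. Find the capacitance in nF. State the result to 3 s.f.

0.00721 nF

Rearranging E = ½C·V² for C: C = 2E/V².
E = 0.299 erg = 2.990×10^-8 J; V = 0.0911 kV = 91.10 V.
C = 7.206×10^-12 F
7.206×10^-12 F × (1 nF / 1.000×10^-9 F) = 0.007206 nF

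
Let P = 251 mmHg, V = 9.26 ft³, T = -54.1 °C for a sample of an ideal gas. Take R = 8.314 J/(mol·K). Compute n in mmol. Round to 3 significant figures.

Rearranging PV = nRT for n: n = PV/(RT).
P = 251 mmHg = 33464 Pa; V = 9.26 ft³ = 0.2622 m³; T = -54.1 °C = 219.0 K; R = 8.314 J/(mol·K).
n = 4.818 mol
4.818 mol × (1 mmol / 0.001000 mol) = 4818 mmol

4820 mmol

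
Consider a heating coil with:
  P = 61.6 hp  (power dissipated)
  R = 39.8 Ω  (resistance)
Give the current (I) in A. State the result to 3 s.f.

Solving P = I²R for I: I = √(P/R).
P = 61.6 hp = 45935 W; R = 39.8 Ω.
I = 33.97 A

34.0 A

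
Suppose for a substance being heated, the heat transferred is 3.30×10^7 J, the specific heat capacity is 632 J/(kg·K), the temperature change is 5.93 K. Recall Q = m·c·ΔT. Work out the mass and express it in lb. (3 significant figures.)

19400 lb

Rearranging Q = m·c·ΔT for m: m = Q/(c·ΔT).
Q = 3.30×10^7 J; c = 632 J/(kg·K); ΔT = 5.93 K.
m = 8805 kg
8805 kg × (1 lb / 0.4536 kg) = 19412 lb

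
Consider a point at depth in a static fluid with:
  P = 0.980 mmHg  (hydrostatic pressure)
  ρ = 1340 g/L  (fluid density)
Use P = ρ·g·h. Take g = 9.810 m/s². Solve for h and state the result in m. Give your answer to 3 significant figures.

0.00994 m

Rearranging P = ρ·g·h for h: h = P/(ρ·g).
P = 0.980 mmHg = 130.7 Pa; ρ = 1340 g/L = 1340 kg/m³; g = 9.810 m/s².
h = 0.009939 m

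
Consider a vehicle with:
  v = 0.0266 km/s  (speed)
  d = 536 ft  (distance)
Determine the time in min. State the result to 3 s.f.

Rearranging v = d/t for t: t = d/v.
v = 0.0266 km/s = 26.60 m/s; d = 536 ft = 163.4 m.
t = 6.142 s
6.142 s × (1 min / 60.00 s) = 0.1024 min

0.102 min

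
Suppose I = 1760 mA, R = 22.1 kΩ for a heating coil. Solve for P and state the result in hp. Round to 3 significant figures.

P is given directly by: P = I²R.
I = 1760 mA = 1.760 A; R = 22.1 kΩ = 22100 Ω.
P = 68457 W
68457 W × (1 hp / 745.7 W) = 91.80 hp

91.8 hp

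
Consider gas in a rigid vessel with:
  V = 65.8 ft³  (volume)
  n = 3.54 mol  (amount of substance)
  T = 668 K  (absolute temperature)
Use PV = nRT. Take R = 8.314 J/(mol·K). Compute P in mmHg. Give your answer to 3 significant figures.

Directly: P = nRT/V.
V = 65.8 ft³ = 1.863 m³; n = 3.54 mol; T = 668 K; R = 8.314 J/(mol·K).
P = 10552 Pa
10552 Pa × (1 mmHg / 133.3 Pa) = 79.14 mmHg

79.1 mmHg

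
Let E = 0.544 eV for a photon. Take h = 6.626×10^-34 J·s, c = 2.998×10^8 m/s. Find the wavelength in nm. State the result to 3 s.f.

2280 nm

Rearranging: λ = hc/E.
E = 0.544 eV = 8.716×10^-20 J; h = 6.626×10^-34 J·s; c = 2.998×10^8 m/s.
λ = 2.279×10^-6 m
2.279×10^-6 m × (1 nm / 1.000×10^-9 m) = 2279 nm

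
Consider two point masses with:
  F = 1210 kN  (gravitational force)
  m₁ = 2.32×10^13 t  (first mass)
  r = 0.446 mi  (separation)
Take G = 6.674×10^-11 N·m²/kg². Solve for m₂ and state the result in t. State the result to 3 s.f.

403 t

From Newton's law of gravitation: m₂ = F·r²/(G·m₁).
F = 1210 kN = 1.210×10^6 N; m₁ = 2.32×10^13 t = 2.320×10^16 kg; r = 0.446 mi = 717.8 m; G = 6.674×10^-11 N·m²/kg².
m₂ = 4.026×10^5 kg
4.026×10^5 kg × (1 t / 1000 kg) = 402.6 t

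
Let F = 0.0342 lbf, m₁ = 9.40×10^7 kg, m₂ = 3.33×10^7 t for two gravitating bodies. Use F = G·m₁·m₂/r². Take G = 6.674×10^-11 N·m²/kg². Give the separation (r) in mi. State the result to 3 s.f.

From Newton's law of gravitation: r = √(G·m₁m₂/F).
F = 0.0342 lbf = 0.1521 N; m₁ = 9.40×10^7 kg; m₂ = 3.33×10^7 t = 3.330×10^10 kg; G = 6.674×10^-11 N·m²/kg².
r = 37057 m
37057 m × (1 mi / 1609 m) = 23.03 mi

23.0 mi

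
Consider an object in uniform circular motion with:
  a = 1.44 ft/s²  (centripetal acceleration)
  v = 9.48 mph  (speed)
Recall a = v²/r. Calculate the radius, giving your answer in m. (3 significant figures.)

Solving a = v²/r for r: r = v²/a.
a = 1.44 ft/s² = 0.4389 m/s²; v = 9.48 mph = 4.238 m/s.
r = 40.92 m

40.9 m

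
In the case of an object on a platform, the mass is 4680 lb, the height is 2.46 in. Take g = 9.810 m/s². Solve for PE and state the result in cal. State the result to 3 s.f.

311 cal

PE is given directly by: PE = mgh.
m = 4680 lb = 2123 kg; h = 2.46 in = 0.06248 m; g = 9.810 m/s².
PE = 1301 J
1301 J × (1 cal / 4.184 J) = 311.0 cal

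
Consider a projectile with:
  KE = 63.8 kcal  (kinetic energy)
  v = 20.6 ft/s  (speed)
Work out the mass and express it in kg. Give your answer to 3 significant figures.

13500 kg

Rearranging: m = 2·KE/v².
KE = 63.8 kcal = 2.669×10^5 J; v = 20.6 ft/s = 6.279 m/s.
m = 13542 kg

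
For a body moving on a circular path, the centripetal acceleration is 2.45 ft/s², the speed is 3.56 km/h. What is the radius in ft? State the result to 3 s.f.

4.30 ft

Solving a = v²/r for r: r = v²/a.
a = 2.45 ft/s² = 0.7468 m/s²; v = 3.56 km/h = 0.9889 m/s.
r = 1.310 m
1.310 m × (1 ft / 0.3048 m) = 4.296 ft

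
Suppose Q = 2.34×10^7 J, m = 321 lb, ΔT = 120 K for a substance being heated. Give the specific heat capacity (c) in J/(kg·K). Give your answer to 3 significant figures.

Rearranging: c = Q/(m·ΔT).
Q = 2.34×10^7 J; m = 321 lb = 145.6 kg; ΔT = 120 K.
c = 1339 J/(kg·K)

1340 J/(kg·K)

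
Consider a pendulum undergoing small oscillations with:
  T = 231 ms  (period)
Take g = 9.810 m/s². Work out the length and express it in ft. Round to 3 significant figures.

0.0435 ft

Solving T = 2π√(L/g) for L: L = g·(T/2π)².
T = 231 ms = 0.2310 s; g = 9.810 m/s².
L = 0.01326 m
0.01326 m × (1 ft / 0.3048 m) = 0.04350 ft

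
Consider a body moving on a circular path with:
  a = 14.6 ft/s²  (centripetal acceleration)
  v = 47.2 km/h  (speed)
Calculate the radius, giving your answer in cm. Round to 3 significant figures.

3860 cm

Rearranging a = v²/r for r: r = v²/a.
a = 14.6 ft/s² = 4.450 m/s²; v = 47.2 km/h = 13.11 m/s.
r = 38.63 m
38.63 m × (1 cm / 0.01000 m) = 3863 cm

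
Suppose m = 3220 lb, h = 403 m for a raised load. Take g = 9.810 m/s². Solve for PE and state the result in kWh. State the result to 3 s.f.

1.60 kWh

Directly: PE = mgh.
m = 3220 lb = 1461 kg; h = 403 m; g = 9.810 m/s².
PE = 5.774×10^6 J  (the unit combination reduces to kg·m²/s² = J)
5.774×10^6 J × (1 kWh / 3.600×10^6 J) = 1.604 kWh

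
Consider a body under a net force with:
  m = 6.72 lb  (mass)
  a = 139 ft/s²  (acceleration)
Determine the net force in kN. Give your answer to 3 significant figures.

F is given directly by: F = m·a.
m = 6.72 lb = 3.048 kg; a = 139 ft/s² = 42.37 m/s².
F = 129.1 N
129.1 N × (1 kN / 1000 N) = 0.1291 kN

0.129 kN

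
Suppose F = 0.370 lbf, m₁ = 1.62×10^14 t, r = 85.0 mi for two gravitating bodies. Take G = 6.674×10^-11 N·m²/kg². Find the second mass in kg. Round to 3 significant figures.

From Newton's law of gravitation: m₂ = F·r²/(G·m₁).
F = 0.370 lbf = 1.646 N; m₁ = 1.62×10^14 t = 1.620×10^17 kg; r = 85.0 mi = 1.368×10^5 m; G = 6.674×10^-11 N·m²/kg².
m₂ = 2849 kg

2850 kg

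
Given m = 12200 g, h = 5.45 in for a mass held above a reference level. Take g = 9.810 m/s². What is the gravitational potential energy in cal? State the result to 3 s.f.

PE is given directly by: PE = mgh.
m = 12200 g = 12.20 kg; h = 5.45 in = 0.1384 m; g = 9.810 m/s².
PE = 16.57 J
16.57 J × (1 cal / 4.184 J) = 3.960 cal

3.96 cal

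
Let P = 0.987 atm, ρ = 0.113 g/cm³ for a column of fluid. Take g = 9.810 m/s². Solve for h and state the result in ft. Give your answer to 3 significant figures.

Solving P = ρ·g·h for h: h = P/(ρ·g).
P = 0.987 atm = 1.000×10^5 Pa; ρ = 0.113 g/cm³ = 113.0 kg/m³; g = 9.810 m/s².
h = 90.22 m
90.22 m × (1 ft / 0.3048 m) = 296.0 ft

296 ft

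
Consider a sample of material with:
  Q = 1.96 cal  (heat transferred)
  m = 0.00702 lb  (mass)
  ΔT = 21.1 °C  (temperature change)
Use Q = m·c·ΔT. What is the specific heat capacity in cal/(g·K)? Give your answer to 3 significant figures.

0.0292 cal/(g·K)

Rearranging: c = Q/(m·ΔT).
Q = 1.96 cal = 8.201 J; m = 0.00702 lb = 0.003184 kg; ΔT = 21.1 °C = 21.10 K.
c = 122.1 J/(kg·K)
122.1 J/(kg·K) × (1 cal/(g·K) / 4184 J/(kg·K)) = 0.02917 cal/(g·K)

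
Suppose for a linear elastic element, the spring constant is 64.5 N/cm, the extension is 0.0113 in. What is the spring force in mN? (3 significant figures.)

From Hooke's law: F = kx.
k = 64.5 N/cm = 6450 N/m; x = 0.0113 in = 2.870×10^-4 m.
F = 1.851 N  (the unit combination reduces to kg·m/s² = N)
1.851 N × (1 mN / 0.001000 N) = 1851 mN

1850 mN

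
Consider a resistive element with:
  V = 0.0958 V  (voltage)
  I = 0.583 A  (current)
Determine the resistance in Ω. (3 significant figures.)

0.164 Ω

From Ohm's law: R = V/I.
V = 0.0958 V; I = 0.583 A.
R = 0.1643 Ω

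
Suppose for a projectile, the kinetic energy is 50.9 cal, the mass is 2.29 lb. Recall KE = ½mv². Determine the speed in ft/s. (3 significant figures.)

66.4 ft/s

Solving KE = ½mv² for v: v = √(2·KE/m).
KE = 50.9 cal = 213.0 J; m = 2.29 lb = 1.039 kg.
v = 20.25 m/s
20.25 m/s × (1 ft/s / 0.3048 m/s) = 66.44 ft/s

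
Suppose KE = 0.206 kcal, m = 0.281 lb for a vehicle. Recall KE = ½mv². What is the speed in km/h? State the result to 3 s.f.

419 km/h

Rearranging KE = ½mv² for v: v = √(2·KE/m).
KE = 0.206 kcal = 861.9 J; m = 0.281 lb = 0.1275 kg.
v = 116.3 m/s
116.3 m/s × (1 km/h / 0.2778 m/s) = 418.7 km/h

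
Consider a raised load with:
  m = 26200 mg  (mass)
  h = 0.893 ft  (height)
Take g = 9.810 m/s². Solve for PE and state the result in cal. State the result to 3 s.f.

Directly: PE = mgh.
m = 26200 mg = 0.02620 kg; h = 0.893 ft = 0.2722 m; g = 9.810 m/s².
PE = 0.06996 J  (the unit combination reduces to kg·m²/s² = J)
0.06996 J × (1 cal / 4.184 J) = 0.01672 cal

0.0167 cal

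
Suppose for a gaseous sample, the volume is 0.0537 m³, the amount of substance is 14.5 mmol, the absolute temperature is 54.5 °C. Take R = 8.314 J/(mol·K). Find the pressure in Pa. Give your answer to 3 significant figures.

From the ideal-gas law: P = nRT/V.
V = 0.0537 m³; n = 14.5 mmol = 0.01450 mol; T = 54.5 °C = 327.6 K; R = 8.314 J/(mol·K).
P = 735.6 Pa

736 Pa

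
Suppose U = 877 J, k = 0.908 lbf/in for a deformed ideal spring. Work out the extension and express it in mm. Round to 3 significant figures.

Solving U = ½k·x² for x: x = √(2U/k).
U = 877 J; k = 0.908 lbf/in = 159.0 N/m.
x = 3.321 m
3.321 m × (1 mm / 0.001000 m) = 3321 mm

3320 mm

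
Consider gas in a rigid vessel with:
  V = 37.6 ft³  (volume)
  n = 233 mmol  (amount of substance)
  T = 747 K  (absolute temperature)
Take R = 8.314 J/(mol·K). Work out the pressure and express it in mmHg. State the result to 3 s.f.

10.2 mmHg

P is given directly by: P = nRT/V.
V = 37.6 ft³ = 1.065 m³; n = 233 mmol = 0.2330 mol; T = 747 K; R = 8.314 J/(mol·K).
P = 1359 Pa  (the unit combination reduces to kg/(m·s²) = Pa)
1359 Pa × (1 mmHg / 133.3 Pa) = 10.19 mmHg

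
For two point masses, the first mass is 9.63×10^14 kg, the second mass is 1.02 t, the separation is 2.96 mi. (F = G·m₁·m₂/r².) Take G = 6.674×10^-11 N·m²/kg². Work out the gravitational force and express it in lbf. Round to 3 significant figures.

0.649 lbf

From Newton's law of gravitation: F = Gm₁m₂/r².
m₁ = 9.63×10^14 kg; m₂ = 1.02 t = 1020 kg; r = 2.96 mi = 4764 m; G = 6.674×10^-11 N·m²/kg².
F = 2.889 N
2.889 N × (1 lbf / 4.448 N) = 0.6494 lbf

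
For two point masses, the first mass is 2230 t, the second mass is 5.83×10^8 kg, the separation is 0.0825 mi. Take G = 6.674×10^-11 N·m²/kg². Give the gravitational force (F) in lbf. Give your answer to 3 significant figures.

1.11 lbf

F is given directly by: F = Gm₁m₂/r².
m₁ = 2230 t = 2.230×10^6 kg; m₂ = 5.83×10^8 kg; r = 0.0825 mi = 132.8 m; G = 6.674×10^-11 N·m²/kg².
F = 4.922 N
4.922 N × (1 lbf / 4.448 N) = 1.107 lbf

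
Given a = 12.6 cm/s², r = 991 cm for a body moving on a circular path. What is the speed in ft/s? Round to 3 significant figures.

3.67 ft/s

Rearranging a = v²/r for v: v = √(a·r).
a = 12.6 cm/s² = 0.1260 m/s²; r = 991 cm = 9.910 m.
v = 1.117 m/s
1.117 m/s × (1 ft/s / 0.3048 m/s) = 3.666 ft/s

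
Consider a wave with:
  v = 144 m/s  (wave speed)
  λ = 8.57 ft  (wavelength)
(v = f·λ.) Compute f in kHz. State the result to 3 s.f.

0.0551 kHz

Rearranging v = f·λ for f: f = v/λ.
v = 144 m/s; λ = 8.57 ft = 2.612 m.
f = 55.13 Hz
55.13 Hz × (1 kHz / 1000 Hz) = 0.05513 kHz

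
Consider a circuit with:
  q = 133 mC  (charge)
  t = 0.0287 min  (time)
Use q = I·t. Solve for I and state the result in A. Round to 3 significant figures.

0.0772 A

Solving q = I·t for I: I = q/t.
q = 133 mC = 0.1330 C; t = 0.0287 min = 1.722 s.
I = 0.07724 A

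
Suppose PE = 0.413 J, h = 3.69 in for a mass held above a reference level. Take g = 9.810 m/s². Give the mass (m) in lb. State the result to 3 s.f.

0.990 lb

Solving PE = m·g·h for m: m = PE/(g·h).
PE = 0.413 J; h = 3.69 in = 0.09373 m; g = 9.810 m/s².
m = 0.4492 kg
0.4492 kg × (1 lb / 0.4536 kg) = 0.9903 lb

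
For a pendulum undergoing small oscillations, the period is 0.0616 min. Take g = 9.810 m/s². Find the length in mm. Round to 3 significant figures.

Solving T = 2π√(L/g) for L: L = g·(T/2π)².
T = 0.0616 min = 3.696 s; g = 9.810 m/s².
L = 3.394 m
3.394 m × (1 mm / 0.001000 m) = 3394 mm

3390 mm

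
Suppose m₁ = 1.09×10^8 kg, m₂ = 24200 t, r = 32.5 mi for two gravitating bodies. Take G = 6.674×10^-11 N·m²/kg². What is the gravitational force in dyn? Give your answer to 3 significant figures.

6.44 dyn

From Newton's law of gravitation: F = Gm₁m₂/r².
m₁ = 1.09×10^8 kg; m₂ = 24200 t = 2.420×10^7 kg; r = 32.5 mi = 52304 m; G = 6.674×10^-11 N·m²/kg².
F = 6.435×10^-5 N
6.435×10^-5 N × (1 dyn / 1.000×10^-5 N) = 6.435 dyn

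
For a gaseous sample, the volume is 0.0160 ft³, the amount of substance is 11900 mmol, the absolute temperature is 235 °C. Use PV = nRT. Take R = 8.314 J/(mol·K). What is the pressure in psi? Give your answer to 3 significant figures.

From the ideal-gas law: P = nRT/V.
V = 0.0160 ft³ = 4.531×10^-4 m³; n = 11900 mmol = 11.90 mol; T = 235 °C = 508.1 K; R = 8.314 J/(mol·K).
P = 1.110×10^8 Pa  (the unit combination reduces to kg/(m·s²) = Pa)
1.110×10^8 Pa × (1 psi / 6895 Pa) = 16094 psi

16100 psi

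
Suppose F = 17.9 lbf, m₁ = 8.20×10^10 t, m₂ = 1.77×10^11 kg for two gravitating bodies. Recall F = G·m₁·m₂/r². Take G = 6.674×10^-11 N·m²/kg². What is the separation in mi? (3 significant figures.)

2170 mi

Rearranging F = G·m₁·m₂/r² for r: r = √(G·m₁m₂/F).
F = 17.9 lbf = 79.62 N; m₁ = 8.20×10^10 t = 8.200×10^13 kg; m₂ = 1.77×10^11 kg; G = 6.674×10^-11 N·m²/kg².
r = 3.488×10^6 m
3.488×10^6 m × (1 mi / 1609 m) = 2167 mi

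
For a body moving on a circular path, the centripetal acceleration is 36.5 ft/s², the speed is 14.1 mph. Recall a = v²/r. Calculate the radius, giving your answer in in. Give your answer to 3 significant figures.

Rearranging: r = v²/a.
a = 36.5 ft/s² = 11.13 m/s²; v = 14.1 mph = 6.303 m/s.
r = 3.571 m
3.571 m × (1 in / 0.02540 m) = 140.6 in

141 in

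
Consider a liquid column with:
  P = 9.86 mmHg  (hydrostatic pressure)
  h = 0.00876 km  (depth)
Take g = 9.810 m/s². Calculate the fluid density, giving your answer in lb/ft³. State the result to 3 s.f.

0.955 lb/ft³

Solving P = ρ·g·h for ρ: ρ = P/(g·h).
P = 9.86 mmHg = 1315 Pa; h = 0.00876 km = 8.760 m; g = 9.810 m/s².
ρ = 15.30 kg/m³
15.30 kg/m³ × (1 lb/ft³ / 16.02 kg/m³) = 0.9550 lb/ft³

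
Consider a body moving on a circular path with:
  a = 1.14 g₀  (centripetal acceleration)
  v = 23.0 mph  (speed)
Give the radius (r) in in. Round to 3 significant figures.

372 in

Rearranging: r = v²/a.
a = 1.14 g₀ = 11.18 m/s²; v = 23.0 mph = 10.28 m/s.
r = 9.456 m
9.456 m × (1 in / 0.02540 m) = 372.3 in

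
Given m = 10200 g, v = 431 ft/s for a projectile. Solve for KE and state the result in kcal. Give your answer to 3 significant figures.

Directly: KE = ½mv².
m = 10200 g = 10.20 kg; v = 431 ft/s = 131.4 m/s.
KE = 88015 J
88015 J × (1 kcal / 4184 J) = 21.04 kcal

21.0 kcal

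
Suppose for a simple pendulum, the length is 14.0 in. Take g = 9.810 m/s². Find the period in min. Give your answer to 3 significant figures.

Directly: T = 2π√(L/g).
L = 14.0 in = 0.3556 m; g = 9.810 m/s².
T = 1.196 s
1.196 s × (1 min / 60.00 s) = 0.01994 min

0.0199 min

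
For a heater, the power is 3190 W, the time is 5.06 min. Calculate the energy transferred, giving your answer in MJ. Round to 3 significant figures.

0.968 MJ

Solving P = W/t for W: W = P·t.
P = 3190 W; t = 5.06 min = 303.6 s.
W = 9.685×10^5 J  (the unit combination reduces to kg·m²/s² = J)
9.685×10^5 J × (1 MJ / 1.000×10^6 J) = 0.9685 MJ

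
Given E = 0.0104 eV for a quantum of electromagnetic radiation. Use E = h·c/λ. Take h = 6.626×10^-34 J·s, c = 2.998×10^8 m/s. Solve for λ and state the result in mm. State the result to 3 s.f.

Rearranging: λ = hc/E.
E = 0.0104 eV = 1.666×10^-21 J; h = 6.626×10^-34 J·s; c = 2.998×10^8 m/s.
λ = 1.192×10^-4 m
1.192×10^-4 m × (1 mm / 0.001000 m) = 0.1192 mm

0.119 mm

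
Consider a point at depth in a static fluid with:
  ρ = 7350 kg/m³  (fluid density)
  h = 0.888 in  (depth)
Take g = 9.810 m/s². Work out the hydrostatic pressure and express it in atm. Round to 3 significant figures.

0.0161 atm

Directly: P = ρgh.
ρ = 7350 kg/m³; h = 0.888 in = 0.02256 m; g = 9.810 m/s².
P = 1626 Pa  (the unit combination reduces to kg/(m·s²) = Pa)
1626 Pa × (1 atm / 1.013×10^5 Pa) = 0.01605 atm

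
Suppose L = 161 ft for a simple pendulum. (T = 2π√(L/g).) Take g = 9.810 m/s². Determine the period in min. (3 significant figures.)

T is given directly by: T = 2π√(L/g).
L = 161 ft = 49.07 m; g = 9.810 m/s².
T = 14.05 s
14.05 s × (1 min / 60.00 s) = 0.2342 min

0.234 min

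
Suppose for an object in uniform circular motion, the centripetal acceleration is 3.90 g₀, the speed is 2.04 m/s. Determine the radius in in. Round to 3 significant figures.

Rearranging a = v²/r for r: r = v²/a.
a = 3.90 g₀ = 38.25 m/s²; v = 2.04 m/s.
r = 0.1088 m
0.1088 m × (1 in / 0.02540 m) = 4.284 in

4.28 in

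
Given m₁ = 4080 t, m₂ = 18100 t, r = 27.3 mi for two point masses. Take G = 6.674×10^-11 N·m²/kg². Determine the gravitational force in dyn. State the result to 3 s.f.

0.255 dyn

F is given directly by: F = Gm₁m₂/r².
m₁ = 4080 t = 4.080×10^6 kg; m₂ = 18100 t = 1.810×10^7 kg; r = 27.3 mi = 43935 m; G = 6.674×10^-11 N·m²/kg².
F = 2.553×10^-6 N  (the unit combination reduces to kg·m/s² = N)
2.553×10^-6 N × (1 dyn / 1.000×10^-5 N) = 0.2553 dyn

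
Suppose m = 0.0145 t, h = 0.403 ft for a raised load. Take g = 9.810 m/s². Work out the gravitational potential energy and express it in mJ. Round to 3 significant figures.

17500 mJ

PE is given directly by: PE = mgh.
m = 0.0145 t = 14.50 kg; h = 0.403 ft = 0.1228 m; g = 9.810 m/s².
PE = 17.47 J  (the unit combination reduces to kg·m²/s² = J)
17.47 J × (1 mJ / 0.001000 J) = 17473 mJ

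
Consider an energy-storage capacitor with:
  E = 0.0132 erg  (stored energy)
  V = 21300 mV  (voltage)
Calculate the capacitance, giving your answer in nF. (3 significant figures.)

0.00582 nF

Rearranging E = ½C·V² for C: C = 2E/V².
E = 0.0132 erg = 1.320×10^-9 J; V = 21300 mV = 21.30 V.
C = 5.819×10^-12 F
5.819×10^-12 F × (1 nF / 1.000×10^-9 F) = 0.005819 nF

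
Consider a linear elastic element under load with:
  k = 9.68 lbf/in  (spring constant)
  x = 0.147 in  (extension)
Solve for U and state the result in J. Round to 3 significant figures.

U is given directly by: U = ½kx².
k = 9.68 lbf/in = 1695 N/m; x = 0.147 in = 0.003734 m.
U = 0.01182 J  (the unit combination reduces to kg·m²/s² = J)

0.0118 J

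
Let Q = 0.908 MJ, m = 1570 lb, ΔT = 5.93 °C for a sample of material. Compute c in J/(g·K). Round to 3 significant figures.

0.215 J/(g·K)

Solving Q = m·c·ΔT for c: c = Q/(m·ΔT).
Q = 0.908 MJ = 9.080×10^5 J; m = 1570 lb = 712.1 kg; ΔT = 5.93 °C = 5.930 K.
c = 215.0 J/(kg·K)
215.0 J/(kg·K) × (1 J/(g·K) / 1000 J/(kg·K)) = 0.2150 J/(g·K)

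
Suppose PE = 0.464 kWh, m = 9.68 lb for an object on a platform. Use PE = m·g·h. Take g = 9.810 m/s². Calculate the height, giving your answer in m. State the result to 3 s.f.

38800 m

Rearranging: h = PE/(m·g).
PE = 0.464 kWh = 1.670×10^6 J; m = 9.68 lb = 4.391 kg; g = 9.810 m/s².
h = 38780 m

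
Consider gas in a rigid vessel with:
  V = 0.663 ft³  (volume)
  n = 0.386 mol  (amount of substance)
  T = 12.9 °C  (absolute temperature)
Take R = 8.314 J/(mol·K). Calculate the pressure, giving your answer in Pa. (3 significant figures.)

Directly: P = nRT/V.
V = 0.663 ft³ = 0.01877 m³; n = 0.386 mol; T = 12.9 °C = 286.0 K; R = 8.314 J/(mol·K).
P = 48897 Pa  (the unit combination reduces to kg/(m·s²) = Pa)

48900 Pa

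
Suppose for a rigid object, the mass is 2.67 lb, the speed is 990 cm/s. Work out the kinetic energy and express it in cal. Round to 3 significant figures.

KE is given directly by: KE = ½mv².
m = 2.67 lb = 1.211 kg; v = 990 cm/s = 9.900 m/s.
KE = 59.35 J  (the unit combination reduces to kg·m²/s² = J)
59.35 J × (1 cal / 4.184 J) = 14.18 cal

14.2 cal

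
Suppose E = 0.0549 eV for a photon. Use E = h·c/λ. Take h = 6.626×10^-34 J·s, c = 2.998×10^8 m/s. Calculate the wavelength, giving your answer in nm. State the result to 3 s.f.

22600 nm

Solving E = h·c/λ for λ: λ = hc/E.
E = 0.0549 eV = 8.796×10^-21 J; h = 6.626×10^-34 J·s; c = 2.998×10^8 m/s.
λ = 2.258×10^-5 m
2.258×10^-5 m × (1 nm / 1.000×10^-9 m) = 22584 nm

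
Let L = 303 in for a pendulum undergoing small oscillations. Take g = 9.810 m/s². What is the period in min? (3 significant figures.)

Directly: T = 2π√(L/g).
L = 303 in = 7.696 m; g = 9.810 m/s².
T = 5.565 s
5.565 s × (1 min / 60.00 s) = 0.09275 min

0.0928 min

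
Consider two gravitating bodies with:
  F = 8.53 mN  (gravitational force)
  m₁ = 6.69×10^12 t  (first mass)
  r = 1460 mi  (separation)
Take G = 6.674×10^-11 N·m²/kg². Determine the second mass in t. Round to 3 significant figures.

105 t

Rearranging F = G·m₁·m₂/r² for m₂: m₂ = F·r²/(G·m₁).
F = 8.53 mN = 0.008530 N; m₁ = 6.69×10^12 t = 6.690×10^15 kg; r = 1460 mi = 2.350×10^6 m; G = 6.674×10^-11 N·m²/kg².
m₂ = 1.055×10^5 kg
1.055×10^5 kg × (1 t / 1000 kg) = 105.5 t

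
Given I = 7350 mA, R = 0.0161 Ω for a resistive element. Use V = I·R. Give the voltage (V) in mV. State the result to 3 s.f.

From Ohm's law: V = IR.
I = 7350 mA = 7.350 A; R = 0.0161 Ω.
V = 0.1183 V  (the unit combination reduces to kg·m²/(A·s³) = V)
0.1183 V × (1 mV / 0.001000 V) = 118.3 mV

118 mV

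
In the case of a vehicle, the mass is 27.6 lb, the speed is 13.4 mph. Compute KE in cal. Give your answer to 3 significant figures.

Directly: KE = ½mv².
m = 27.6 lb = 12.52 kg; v = 13.4 mph = 5.990 m/s.
KE = 224.6 J  (the unit combination reduces to kg·m²/s² = J)
224.6 J × (1 cal / 4.184 J) = 53.69 cal

53.7 cal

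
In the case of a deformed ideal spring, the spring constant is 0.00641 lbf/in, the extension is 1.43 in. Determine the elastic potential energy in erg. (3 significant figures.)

7400 erg

U is given directly by: U = ½kx².
k = 0.00641 lbf/in = 1.123 N/m; x = 1.43 in = 0.03632 m.
U = 7.405×10^-4 J
7.405×10^-4 J × (1 erg / 1.000×10^-7 J) = 7405 erg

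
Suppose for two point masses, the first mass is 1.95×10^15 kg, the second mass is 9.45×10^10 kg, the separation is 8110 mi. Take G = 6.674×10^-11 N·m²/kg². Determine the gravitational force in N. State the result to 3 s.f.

72.2 N

F is given directly by: F = Gm₁m₂/r².
m₁ = 1.95×10^15 kg; m₂ = 9.45×10^10 kg; r = 8110 mi = 1.305×10^7 m; G = 6.674×10^-11 N·m²/kg².
F = 72.20 N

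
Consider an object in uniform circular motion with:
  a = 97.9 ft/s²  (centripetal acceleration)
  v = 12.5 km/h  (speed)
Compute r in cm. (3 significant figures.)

40.4 cm

Rearranging a = v²/r for r: r = v²/a.
a = 97.9 ft/s² = 29.84 m/s²; v = 12.5 km/h = 3.472 m/s.
r = 0.4040 m
0.4040 m × (1 cm / 0.01000 m) = 40.40 cm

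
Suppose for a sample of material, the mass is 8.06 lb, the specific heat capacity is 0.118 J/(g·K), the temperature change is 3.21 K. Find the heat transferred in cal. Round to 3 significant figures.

Directly: Q = mcΔT.
m = 8.06 lb = 3.656 kg; c = 0.118 J/(g·K) = 118.0 J/(kg·K); ΔT = 3.21 K.
Q = 1385 J  (the unit combination reduces to kg·m²/s² = J)
1385 J × (1 cal / 4.184 J) = 331.0 cal

331 cal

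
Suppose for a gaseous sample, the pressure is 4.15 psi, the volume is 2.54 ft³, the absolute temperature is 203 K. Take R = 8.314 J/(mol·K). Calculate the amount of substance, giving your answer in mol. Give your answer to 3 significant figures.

1.22 mol

Rearranging PV = nRT for n: n = PV/(RT).
P = 4.15 psi = 28613 Pa; V = 2.54 ft³ = 0.07192 m³; T = 203 K; R = 8.314 J/(mol·K).
n = 1.219 mol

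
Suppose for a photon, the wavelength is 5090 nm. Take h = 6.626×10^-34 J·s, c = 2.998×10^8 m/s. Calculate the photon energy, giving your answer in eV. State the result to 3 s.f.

0.244 eV

E is given directly by: E = hc/λ.
λ = 5090 nm = 5.090×10^-6 m; h = 6.626×10^-34 J·s; c = 2.998×10^8 m/s.
E = 3.903×10^-20 J  (the unit combination reduces to kg·m²/s² = J)
3.903×10^-20 J × (1 eV / 1.602×10^-19 J) = 0.2436 eV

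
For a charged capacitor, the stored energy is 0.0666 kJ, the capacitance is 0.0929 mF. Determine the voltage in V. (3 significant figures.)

Rearranging: V = √(2E/C).
E = 0.0666 kJ = 66.60 J; C = 0.0929 mF = 9.290×10^-5 F.
V = 1197 V  (the unit combination reduces to kg·m²/(A·s³) = V)

1200 V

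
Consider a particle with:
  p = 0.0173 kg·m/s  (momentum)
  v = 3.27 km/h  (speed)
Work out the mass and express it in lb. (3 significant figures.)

Rearranging p = m·v for m: m = p/v.
p = 0.0173 kg·m/s; v = 3.27 km/h = 0.9083 m/s.
m = 0.01905 kg
0.01905 kg × (1 lb / 0.4536 kg) = 0.04199 lb

0.0420 lb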